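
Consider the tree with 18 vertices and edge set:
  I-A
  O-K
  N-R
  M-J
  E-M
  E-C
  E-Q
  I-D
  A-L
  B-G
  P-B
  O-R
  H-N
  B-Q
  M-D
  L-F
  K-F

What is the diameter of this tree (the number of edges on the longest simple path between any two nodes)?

14

A longest path is H - N - R - O - K - F - L - A - I - D - M - E - Q - B - P, with 14 edges.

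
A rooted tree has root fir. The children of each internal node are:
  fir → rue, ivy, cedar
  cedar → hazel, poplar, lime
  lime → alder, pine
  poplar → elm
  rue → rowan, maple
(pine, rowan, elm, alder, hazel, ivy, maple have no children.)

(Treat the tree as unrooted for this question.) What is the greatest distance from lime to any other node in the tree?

The node farthest from lime is maple (rowan also at distance 4), via lime–cedar–fir–rue–maple — 4 edges.

4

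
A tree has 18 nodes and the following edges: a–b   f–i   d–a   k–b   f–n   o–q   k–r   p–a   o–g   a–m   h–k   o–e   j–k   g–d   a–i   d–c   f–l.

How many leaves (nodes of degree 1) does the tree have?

10

The leaves are c, e, h, j, l, m, n, p, q, r.
That is 10 leaves.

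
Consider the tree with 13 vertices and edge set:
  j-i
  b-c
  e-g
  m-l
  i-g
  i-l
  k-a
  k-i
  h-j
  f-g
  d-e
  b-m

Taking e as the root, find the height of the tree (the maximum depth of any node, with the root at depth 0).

c sits deepest: e–g–i–l–m–b–c — 6 edges from the root.

6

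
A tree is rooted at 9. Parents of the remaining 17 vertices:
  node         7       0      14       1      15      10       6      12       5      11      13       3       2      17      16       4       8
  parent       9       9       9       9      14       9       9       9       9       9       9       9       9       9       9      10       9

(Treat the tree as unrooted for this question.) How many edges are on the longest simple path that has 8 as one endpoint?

Distances from 8 peak at 3, attained at 4 (15 also at distance 3).
8 – 9 – 10 – 4

3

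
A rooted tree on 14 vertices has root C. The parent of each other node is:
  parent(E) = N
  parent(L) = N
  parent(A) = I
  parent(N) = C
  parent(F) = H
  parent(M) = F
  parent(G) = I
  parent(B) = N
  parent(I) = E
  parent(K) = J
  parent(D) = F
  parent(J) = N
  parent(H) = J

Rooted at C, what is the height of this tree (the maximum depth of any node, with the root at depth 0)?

M sits deepest: C–N–J–H–F–M — 5 edges from the root.

5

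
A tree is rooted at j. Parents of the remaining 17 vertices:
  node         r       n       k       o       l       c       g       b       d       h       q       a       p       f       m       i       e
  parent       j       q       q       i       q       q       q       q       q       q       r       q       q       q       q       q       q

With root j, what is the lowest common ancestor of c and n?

q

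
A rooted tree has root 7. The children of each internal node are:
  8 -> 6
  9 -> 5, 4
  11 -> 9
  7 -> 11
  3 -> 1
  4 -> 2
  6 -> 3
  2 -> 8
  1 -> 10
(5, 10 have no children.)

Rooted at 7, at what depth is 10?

9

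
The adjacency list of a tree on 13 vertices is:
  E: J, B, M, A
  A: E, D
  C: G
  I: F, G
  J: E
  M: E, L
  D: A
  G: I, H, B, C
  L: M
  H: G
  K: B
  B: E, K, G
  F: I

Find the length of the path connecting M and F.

5

M–E–B–G–I–F: 5 edges.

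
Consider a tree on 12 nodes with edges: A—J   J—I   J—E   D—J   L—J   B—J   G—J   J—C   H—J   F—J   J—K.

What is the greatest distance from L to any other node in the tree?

The node farthest from L is A (B, I, G, F, K, C, E, H, D also at distance 2), via L – J – A — 2 edges.

2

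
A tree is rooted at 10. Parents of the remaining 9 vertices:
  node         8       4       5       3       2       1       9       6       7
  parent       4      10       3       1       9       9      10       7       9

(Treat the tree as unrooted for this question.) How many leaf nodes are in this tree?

Exactly 4 nodes have a single neighbour: 2, 5, 6, 8.

4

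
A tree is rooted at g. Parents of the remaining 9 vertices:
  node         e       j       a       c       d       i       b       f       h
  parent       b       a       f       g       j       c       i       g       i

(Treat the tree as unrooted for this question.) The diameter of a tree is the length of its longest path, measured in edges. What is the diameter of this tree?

A longest path is e - b - i - c - g - f - a - j - d, with 8 edges.

8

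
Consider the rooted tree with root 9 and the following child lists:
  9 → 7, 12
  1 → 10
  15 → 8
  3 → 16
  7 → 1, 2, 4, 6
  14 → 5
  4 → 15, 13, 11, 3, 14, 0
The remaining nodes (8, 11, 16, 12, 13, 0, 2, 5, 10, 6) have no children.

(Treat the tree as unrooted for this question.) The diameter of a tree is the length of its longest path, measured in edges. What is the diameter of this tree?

A longest path is 5–14–4–7–1–10, with 5 edges.

5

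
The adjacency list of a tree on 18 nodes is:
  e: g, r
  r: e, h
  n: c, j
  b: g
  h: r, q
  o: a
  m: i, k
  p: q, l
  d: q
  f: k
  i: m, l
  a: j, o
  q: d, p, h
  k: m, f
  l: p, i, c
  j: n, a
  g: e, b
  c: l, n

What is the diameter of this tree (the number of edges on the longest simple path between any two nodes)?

A longest path is o-a-j-n-c-l-p-q-h-r-e-g-b, with 12 edges.

12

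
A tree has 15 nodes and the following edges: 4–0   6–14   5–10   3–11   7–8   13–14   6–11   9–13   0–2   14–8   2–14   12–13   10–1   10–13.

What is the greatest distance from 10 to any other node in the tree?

The node farthest from 10 is 4 (3 also at distance 5), via 10-13-14-2-0-4 — 5 edges.

5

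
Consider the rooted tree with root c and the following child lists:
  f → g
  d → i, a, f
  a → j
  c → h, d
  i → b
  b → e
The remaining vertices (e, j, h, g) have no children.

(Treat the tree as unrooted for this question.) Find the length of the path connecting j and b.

The path is j–a–d–i–b, which has 4 edges.

4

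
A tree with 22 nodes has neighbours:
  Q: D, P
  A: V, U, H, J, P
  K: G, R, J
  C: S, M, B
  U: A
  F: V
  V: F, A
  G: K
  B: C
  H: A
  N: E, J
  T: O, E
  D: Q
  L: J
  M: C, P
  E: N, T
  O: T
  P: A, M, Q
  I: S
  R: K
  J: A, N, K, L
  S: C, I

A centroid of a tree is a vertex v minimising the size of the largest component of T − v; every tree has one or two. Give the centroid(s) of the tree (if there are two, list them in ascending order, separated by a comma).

Delete A: the remaining components have sizes 9, 8, 2, 1, 1. Max 9 ≤ 11, so A is a centroid.
Every other node leaves some component of size > 11, so the centroid is unique.

A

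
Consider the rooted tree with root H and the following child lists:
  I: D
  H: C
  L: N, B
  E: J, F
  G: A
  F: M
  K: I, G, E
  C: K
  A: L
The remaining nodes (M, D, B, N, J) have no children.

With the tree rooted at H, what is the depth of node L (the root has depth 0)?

5

Path from H to L: H – C – K – G – A – L, which has 5 edges.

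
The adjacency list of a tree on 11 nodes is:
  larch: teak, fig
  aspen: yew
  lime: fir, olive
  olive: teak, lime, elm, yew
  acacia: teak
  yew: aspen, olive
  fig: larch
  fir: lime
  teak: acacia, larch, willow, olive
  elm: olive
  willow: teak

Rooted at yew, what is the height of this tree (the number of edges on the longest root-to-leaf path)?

The longest root-to-leaf path is yew → olive → teak → larch → fig (4 edges).

4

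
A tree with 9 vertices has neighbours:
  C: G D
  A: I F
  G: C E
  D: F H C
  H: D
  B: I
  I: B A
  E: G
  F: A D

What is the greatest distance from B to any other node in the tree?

7

A farthest node from B is E.
The path B-I-A-F-D-C-G-E has 7 edges.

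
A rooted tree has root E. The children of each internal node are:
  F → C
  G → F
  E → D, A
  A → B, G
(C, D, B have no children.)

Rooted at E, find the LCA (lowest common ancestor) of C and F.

F

C's ancestor chain is C, F, G, A, E and F's is F, G, A, E; they first meet at F.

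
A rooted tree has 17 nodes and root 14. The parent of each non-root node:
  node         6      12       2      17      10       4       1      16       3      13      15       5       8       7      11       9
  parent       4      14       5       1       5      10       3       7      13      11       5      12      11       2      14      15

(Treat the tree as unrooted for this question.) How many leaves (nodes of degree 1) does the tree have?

5

The leaves are 6, 8, 9, 16, 17.
That is 5 leaves.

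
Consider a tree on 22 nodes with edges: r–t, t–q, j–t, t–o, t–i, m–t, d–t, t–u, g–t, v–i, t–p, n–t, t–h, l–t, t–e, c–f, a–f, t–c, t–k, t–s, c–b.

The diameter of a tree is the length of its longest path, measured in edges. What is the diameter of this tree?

5

Starting from a, a farthest node is v at distance 5.
One longest path: a - f - c - t - i - v.
So the diameter is 5.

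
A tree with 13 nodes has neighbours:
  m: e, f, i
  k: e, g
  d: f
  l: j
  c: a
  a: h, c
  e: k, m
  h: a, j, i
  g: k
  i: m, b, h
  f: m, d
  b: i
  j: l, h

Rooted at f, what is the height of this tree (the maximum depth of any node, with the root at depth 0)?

5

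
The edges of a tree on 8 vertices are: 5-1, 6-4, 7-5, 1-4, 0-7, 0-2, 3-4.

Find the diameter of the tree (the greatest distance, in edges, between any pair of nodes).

6

BFS from 6 reaches 2 last, at distance 6; BFS from 2 confirms no node is farther.
Path: 6 – 4 – 1 – 5 – 7 – 0 – 2.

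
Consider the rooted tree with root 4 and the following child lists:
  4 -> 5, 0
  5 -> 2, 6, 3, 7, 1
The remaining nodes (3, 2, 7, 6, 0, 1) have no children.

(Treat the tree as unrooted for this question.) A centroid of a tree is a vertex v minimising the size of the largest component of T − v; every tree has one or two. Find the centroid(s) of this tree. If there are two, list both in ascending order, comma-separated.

If 5 is removed the pieces have sizes 2, 1, 1, 1, 1, 1, all ≤ ⌊8/2⌋ = 4.
No neighbour of 5 does as well, so 5 is the unique centroid.

5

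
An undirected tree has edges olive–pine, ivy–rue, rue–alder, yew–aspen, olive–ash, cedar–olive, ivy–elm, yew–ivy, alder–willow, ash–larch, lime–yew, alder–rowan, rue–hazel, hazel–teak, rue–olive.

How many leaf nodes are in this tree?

The leaves are aspen, cedar, elm, larch, lime, pine, rowan, teak, willow.
That is 9 leaves.

9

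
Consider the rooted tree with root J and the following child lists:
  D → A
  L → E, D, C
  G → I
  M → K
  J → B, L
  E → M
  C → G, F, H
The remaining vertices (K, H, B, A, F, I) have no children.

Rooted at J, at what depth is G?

J – L – C – G — 3 edges.

3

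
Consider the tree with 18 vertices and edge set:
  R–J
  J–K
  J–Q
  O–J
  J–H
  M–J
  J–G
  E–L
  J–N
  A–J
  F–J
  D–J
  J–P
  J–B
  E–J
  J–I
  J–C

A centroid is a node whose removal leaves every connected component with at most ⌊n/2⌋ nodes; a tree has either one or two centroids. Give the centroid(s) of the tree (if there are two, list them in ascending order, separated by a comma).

Delete J: the remaining components have sizes 2, 1, 1, 1, 1, 1, 1, 1, 1, 1, 1, 1, 1, 1, 1, 1. Max 2 ≤ 9, so J is a centroid.
No neighbour of J does as well, so J is the unique centroid.

J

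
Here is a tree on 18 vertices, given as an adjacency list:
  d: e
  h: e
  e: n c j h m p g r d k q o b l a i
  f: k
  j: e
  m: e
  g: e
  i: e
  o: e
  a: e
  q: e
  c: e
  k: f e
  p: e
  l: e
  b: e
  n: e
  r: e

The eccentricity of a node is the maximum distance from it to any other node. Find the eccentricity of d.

3

The node farthest from d is f, via d – e – k – f — 3 edges.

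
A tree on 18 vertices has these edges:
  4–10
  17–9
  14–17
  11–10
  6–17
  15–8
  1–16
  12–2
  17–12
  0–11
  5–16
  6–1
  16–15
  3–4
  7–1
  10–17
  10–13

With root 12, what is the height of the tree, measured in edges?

6

A deepest node is 8, reached by 12–17–6–1–16–15–8.
That path has 6 edges, so the height is 6.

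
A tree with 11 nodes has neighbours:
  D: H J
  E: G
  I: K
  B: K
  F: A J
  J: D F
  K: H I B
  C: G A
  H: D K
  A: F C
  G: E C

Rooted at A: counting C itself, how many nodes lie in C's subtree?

3

C's subtree: {C, G, E}, size 3.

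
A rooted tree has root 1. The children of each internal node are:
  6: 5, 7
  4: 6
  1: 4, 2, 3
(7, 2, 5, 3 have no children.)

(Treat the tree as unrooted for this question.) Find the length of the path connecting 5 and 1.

3

5–6–4–1: 3 edges.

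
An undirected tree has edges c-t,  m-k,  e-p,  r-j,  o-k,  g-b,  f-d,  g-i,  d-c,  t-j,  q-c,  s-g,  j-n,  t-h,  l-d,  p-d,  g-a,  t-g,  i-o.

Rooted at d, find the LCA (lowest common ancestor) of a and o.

Ancestors of a (toward the root): a, g, t, c, d.
Ancestors of o: o, i, g, t, c, d.
The deepest node appearing in both lists is g.

g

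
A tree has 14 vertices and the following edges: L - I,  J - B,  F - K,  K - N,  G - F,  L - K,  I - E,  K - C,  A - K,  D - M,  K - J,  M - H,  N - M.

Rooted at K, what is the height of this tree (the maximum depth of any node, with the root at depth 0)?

3

The longest root-to-leaf path is K–L–I–E (3 edges).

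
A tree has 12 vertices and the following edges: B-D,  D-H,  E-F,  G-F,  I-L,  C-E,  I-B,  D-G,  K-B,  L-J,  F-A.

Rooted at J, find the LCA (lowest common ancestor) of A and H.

D

Ancestors of A (toward the root): A, F, G, D, B, I, L, J.
Ancestors of H: H, D, B, I, L, J.
The deepest node appearing in both lists is D.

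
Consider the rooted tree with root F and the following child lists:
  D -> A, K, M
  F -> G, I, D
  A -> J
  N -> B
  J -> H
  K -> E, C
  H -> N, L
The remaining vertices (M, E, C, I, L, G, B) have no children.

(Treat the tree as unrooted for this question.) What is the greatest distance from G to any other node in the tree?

7

A farthest node from G is B.
The path G – F – D – A – J – H – N – B has 7 edges.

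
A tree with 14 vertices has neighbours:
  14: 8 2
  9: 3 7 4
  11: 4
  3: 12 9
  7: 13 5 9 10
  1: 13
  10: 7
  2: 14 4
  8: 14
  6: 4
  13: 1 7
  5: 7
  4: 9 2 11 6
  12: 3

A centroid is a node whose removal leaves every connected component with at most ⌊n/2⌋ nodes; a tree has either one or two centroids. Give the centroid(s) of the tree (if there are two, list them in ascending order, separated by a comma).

Removing 9 splits the tree into components of sizes 6, 5, 2; the largest is 6 ≤ ⌊14/2⌋ = 7.
Every other node leaves some component of size > 7, so the centroid is unique.

9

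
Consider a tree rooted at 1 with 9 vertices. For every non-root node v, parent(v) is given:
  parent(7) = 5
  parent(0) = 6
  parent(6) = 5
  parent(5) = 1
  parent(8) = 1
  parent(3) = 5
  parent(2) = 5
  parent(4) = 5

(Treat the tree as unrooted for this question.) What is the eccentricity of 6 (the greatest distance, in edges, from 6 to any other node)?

3

A farthest node from 6 is 8.
The path 6 – 5 – 1 – 8 has 3 edges.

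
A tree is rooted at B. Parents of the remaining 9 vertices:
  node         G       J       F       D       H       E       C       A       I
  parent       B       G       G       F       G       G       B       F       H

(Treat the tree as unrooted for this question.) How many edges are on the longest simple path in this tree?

BFS from D reaches I last, at distance 4; BFS from I confirms no node is farther.
Path: D - F - G - H - I.

4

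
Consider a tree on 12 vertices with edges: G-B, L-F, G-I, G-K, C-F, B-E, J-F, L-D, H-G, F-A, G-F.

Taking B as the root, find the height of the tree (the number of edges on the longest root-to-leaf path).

4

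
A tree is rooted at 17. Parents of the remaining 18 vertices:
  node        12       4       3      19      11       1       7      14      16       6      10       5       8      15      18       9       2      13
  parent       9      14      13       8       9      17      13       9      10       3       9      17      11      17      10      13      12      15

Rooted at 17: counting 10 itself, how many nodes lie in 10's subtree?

3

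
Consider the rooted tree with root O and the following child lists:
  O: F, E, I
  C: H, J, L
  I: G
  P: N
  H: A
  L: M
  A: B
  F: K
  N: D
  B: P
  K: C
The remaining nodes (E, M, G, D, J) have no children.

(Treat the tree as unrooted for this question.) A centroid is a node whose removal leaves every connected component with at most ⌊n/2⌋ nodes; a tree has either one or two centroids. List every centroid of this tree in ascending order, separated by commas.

Delete C: the remaining components have sizes 6, 6, 2, 1. Max 6 ≤ 8, so C is a centroid.
Every other node leaves some component of size > 8, so the centroid is unique.

C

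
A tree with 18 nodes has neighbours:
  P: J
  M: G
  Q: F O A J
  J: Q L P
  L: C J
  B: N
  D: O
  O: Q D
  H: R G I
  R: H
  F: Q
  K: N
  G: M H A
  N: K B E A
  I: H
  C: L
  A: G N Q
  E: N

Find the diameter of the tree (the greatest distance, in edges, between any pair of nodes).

7

BFS from C reaches R last, at distance 7; BFS from R confirms no node is farther.
Path: C - L - J - Q - A - G - H - R.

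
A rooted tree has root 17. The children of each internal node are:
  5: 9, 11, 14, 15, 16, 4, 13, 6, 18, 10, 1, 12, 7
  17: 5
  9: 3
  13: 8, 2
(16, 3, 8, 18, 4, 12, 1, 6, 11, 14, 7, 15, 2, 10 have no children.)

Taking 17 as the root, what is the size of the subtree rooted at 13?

3

Descendants of 13 (including itself): 13, 8, 2. That's 3.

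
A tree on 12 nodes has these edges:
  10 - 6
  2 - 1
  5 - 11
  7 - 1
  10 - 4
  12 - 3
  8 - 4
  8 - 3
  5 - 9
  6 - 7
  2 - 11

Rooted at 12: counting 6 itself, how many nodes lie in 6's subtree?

The subtree rooted at 6 contains: 6, 7, 1, 2, 11, 5, 9 — 7 nodes.

7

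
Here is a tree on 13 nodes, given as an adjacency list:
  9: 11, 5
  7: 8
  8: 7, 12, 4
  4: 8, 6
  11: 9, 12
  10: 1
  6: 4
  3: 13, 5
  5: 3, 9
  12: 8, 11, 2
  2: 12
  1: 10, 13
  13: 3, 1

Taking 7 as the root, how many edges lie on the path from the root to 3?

6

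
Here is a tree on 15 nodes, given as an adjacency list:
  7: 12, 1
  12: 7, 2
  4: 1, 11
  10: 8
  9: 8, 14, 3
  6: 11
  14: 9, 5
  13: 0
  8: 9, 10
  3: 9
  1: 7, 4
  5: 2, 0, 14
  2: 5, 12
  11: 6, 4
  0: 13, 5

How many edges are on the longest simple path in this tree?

Starting from 6, a farthest node is 10 at distance 11.
One longest path: 6–11–4–1–7–12–2–5–14–9–8–10.
So the diameter is 11.

11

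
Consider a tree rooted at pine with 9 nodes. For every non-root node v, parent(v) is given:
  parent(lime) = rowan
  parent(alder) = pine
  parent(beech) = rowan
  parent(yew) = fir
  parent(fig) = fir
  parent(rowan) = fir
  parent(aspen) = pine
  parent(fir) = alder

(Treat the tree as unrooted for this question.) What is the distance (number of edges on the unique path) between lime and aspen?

5

lime - rowan - fir - alder - pine - aspen: 5 edges.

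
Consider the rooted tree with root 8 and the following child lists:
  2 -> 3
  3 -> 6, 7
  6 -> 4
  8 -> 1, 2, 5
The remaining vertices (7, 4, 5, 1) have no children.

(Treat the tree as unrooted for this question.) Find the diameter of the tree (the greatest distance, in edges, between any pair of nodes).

5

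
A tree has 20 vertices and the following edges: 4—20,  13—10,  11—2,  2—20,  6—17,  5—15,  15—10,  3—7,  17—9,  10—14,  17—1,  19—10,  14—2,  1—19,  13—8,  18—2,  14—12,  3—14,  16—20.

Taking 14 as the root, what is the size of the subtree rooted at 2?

Descendants of 2 (including itself): 2, 18, 20, 11, 4, 16. That's 6.

6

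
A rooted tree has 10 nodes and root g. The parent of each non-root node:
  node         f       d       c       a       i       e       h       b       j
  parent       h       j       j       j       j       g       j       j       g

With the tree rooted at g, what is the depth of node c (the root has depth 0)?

g–j–c — 2 edges.

2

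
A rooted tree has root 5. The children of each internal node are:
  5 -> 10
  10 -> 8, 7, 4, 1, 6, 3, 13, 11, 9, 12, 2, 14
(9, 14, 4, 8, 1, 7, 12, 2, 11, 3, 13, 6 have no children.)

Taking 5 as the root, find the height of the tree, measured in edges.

2

A deepest node is 1, reached by 5 → 10 → 1.
That path has 2 edges, so the height is 2.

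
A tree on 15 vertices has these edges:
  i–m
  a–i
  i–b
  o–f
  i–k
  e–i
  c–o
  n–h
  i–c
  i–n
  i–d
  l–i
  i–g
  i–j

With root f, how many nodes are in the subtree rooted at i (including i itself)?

i's subtree: {i, n, g, b, e, k, a, d, m, l, j, h}, size 12.

12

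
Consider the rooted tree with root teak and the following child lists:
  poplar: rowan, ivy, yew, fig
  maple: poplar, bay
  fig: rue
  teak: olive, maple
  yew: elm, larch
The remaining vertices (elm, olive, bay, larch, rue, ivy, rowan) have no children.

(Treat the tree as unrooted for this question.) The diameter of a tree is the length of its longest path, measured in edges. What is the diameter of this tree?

A longest path is olive - teak - maple - poplar - fig - rue, with 5 edges.

5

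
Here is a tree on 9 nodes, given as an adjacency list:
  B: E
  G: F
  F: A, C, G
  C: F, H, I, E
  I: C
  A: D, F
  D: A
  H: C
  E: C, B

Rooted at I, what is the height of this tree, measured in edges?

4

A deepest node is D, reached by I–C–F–A–D.
That path has 4 edges, so the height is 4.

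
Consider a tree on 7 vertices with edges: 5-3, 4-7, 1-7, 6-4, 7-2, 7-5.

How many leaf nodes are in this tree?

4

Degree-1 nodes: 1, 2, 3, 6 — 4 of them.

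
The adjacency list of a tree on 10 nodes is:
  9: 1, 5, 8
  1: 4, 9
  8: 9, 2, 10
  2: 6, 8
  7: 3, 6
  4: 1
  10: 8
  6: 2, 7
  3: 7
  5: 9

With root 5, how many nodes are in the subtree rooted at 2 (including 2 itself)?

4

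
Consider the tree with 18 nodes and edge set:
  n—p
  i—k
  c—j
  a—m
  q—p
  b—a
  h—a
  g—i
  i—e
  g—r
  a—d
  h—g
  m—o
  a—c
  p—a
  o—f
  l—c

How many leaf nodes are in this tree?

The leaves are b, d, e, f, j, k, l, n, q, r.
That is 10 leaves.

10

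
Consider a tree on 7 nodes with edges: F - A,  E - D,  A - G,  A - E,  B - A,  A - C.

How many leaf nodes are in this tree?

5

Degree-1 nodes: B, C, D, F, G — 5 of them.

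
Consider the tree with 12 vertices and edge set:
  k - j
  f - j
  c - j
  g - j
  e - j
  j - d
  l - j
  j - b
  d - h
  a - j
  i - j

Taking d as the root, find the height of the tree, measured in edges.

2

A deepest node is a, reached by d-j-a.
That path has 2 edges, so the height is 2.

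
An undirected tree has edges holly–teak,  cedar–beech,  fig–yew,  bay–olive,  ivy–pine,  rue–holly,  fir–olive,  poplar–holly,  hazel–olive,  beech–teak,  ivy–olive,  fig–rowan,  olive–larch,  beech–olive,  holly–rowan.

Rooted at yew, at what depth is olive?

Path from yew to olive: yew – fig – rowan – holly – teak – beech – olive, which has 6 edges.

6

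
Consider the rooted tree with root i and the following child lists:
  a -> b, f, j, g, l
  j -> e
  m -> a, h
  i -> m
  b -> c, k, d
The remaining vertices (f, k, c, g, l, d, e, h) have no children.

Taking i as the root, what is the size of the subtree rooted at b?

4

The subtree rooted at b contains: b, k, d, c — 4 nodes.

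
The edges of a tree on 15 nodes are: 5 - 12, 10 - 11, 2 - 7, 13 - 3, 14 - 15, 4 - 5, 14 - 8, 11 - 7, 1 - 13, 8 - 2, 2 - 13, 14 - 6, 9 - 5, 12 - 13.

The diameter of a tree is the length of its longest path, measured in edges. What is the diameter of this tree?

7

Starting from 6, a farthest node is 9 at distance 7.
One longest path: 6 – 14 – 8 – 2 – 13 – 12 – 5 – 9.
So the diameter is 7.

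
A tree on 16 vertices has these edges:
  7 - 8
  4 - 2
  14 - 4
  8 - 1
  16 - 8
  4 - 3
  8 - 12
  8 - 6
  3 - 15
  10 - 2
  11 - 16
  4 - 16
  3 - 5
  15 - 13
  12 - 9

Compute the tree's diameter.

Starting from 9, a farthest node is 13 at distance 7.
One longest path: 9–12–8–16–4–3–15–13.
So the diameter is 7.

7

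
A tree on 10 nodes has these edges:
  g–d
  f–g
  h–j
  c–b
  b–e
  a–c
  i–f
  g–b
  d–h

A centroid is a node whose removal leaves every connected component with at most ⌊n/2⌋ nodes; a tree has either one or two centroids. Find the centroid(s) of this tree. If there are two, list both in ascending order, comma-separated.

g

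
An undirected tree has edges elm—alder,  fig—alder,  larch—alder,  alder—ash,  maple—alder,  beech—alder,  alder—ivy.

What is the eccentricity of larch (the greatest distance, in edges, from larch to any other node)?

Distances from larch peak at 2, attained at ash (elm, fig, maple, beech, ivy also at distance 2).
larch-alder-ash

2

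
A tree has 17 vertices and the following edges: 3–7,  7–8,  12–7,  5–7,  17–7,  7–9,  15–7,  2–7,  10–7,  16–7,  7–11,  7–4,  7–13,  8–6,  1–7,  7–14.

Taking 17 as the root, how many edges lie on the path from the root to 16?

17–7–16 — 2 edges.

2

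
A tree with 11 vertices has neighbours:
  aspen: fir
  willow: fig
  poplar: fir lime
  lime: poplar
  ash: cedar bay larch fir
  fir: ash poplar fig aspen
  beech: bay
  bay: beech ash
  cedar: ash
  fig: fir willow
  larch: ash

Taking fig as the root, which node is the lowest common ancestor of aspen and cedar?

fir

Ancestors of aspen (toward the root): aspen, fir, fig.
Ancestors of cedar: cedar, ash, fir, fig.
The deepest node appearing in both lists is fir.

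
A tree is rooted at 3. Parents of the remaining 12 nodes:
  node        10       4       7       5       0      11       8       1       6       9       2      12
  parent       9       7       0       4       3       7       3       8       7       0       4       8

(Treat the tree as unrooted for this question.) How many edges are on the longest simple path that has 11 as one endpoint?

5

The node farthest from 11 is 12 (1 also at distance 5), via 11-7-0-3-8-12 — 5 edges.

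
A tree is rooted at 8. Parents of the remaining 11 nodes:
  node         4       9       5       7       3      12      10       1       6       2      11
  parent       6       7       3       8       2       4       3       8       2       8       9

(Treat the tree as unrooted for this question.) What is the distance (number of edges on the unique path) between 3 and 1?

3

Walking from 3: 3 - 2 - 8 - 1. Length 3.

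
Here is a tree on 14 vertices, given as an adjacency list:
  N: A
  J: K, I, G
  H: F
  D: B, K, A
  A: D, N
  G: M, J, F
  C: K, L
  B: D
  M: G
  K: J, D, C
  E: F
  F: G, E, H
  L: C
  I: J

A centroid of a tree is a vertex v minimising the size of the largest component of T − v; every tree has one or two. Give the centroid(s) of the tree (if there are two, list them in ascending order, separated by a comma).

J, K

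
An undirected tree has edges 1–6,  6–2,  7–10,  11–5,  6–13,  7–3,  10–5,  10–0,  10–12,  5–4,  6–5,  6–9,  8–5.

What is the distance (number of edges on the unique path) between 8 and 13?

8 – 5 – 6 – 13: 3 edges.

3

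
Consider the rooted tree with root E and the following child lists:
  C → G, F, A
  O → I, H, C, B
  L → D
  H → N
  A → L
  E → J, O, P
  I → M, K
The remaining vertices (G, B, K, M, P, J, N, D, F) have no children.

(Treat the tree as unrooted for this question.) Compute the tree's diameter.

6

A longest path is D – L – A – C – O – I – K, with 6 edges.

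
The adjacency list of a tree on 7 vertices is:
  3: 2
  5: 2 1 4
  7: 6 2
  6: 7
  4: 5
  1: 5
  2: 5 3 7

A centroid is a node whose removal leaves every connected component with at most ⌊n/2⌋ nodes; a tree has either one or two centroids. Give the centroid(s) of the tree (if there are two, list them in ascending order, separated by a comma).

2

Delete 2: the remaining components have sizes 3, 2, 1. Max 3 ≤ 3, so 2 is a centroid.
No neighbour of 2 does as well, so 2 is the unique centroid.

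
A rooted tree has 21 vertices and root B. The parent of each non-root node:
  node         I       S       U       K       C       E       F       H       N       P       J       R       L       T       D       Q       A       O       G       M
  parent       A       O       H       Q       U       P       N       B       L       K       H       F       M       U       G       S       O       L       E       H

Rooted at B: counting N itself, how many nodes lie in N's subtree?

Descendants of N (including itself): N, F, R. That's 3.

3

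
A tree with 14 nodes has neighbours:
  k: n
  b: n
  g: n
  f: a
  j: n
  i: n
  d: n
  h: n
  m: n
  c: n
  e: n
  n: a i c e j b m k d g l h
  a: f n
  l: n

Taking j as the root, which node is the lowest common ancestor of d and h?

d's ancestor chain is d, n, j and h's is h, n, j; they first meet at n.

n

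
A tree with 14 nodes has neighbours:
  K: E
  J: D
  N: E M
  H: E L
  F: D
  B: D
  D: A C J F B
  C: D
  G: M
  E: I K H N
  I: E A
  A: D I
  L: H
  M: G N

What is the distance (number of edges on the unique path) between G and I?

4

The path is G–M–N–E–I, which has 4 edges.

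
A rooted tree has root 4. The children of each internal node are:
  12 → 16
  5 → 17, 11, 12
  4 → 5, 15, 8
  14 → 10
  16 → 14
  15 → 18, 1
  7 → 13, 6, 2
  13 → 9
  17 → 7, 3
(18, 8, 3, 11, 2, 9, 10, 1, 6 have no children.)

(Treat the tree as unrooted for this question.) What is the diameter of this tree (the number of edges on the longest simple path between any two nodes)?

8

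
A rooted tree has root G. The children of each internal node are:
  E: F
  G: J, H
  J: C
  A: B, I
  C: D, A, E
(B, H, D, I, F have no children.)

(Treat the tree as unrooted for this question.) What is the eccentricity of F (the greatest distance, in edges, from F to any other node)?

A farthest node from F is H.
The path F – E – C – J – G – H has 5 edges.

5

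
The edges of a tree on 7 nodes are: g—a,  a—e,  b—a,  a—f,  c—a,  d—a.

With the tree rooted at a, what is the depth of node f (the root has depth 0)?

1

Path from a to f: a → f, which has 1 edges.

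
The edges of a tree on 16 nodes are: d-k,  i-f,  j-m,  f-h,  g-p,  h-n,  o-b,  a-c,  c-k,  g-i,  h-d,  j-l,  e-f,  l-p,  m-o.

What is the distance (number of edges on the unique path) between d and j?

Walking from d: d – h – f – i – g – p – l – j. Length 7.

7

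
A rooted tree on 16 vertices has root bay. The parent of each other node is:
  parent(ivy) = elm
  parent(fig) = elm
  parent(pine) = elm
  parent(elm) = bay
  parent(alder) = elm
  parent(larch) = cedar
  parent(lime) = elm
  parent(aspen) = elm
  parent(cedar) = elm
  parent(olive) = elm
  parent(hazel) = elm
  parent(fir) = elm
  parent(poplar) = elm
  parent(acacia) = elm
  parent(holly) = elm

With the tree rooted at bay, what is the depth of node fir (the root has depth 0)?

2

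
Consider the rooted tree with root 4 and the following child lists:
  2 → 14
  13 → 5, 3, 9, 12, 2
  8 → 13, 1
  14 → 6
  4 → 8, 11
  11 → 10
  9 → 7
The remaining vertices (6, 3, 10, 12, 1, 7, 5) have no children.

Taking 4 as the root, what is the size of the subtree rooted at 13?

9

The subtree rooted at 13 contains: 13, 2, 5, 9, 3, 12, 14, 7, 6 — 9 nodes.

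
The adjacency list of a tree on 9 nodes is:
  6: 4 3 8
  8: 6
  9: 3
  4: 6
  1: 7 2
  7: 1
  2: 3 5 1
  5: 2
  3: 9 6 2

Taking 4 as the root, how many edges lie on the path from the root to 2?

3

Path from 4 to 2: 4–6–3–2, which has 3 edges.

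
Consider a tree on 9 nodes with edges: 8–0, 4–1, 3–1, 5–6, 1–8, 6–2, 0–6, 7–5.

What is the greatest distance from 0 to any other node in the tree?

3

Distances from 0 peak at 3, attained at 7 (4, 3 also at distance 3).
0–6–5–7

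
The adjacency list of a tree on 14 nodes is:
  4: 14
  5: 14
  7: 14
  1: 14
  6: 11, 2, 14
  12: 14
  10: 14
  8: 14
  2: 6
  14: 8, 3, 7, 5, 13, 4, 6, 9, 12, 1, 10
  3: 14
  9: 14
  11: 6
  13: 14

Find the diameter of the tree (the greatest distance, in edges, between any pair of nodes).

3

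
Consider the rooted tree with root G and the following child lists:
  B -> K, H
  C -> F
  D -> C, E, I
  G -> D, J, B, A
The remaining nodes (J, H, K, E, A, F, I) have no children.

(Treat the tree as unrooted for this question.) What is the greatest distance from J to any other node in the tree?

Distances from J peak at 4, attained at F.
J-G-D-C-F

4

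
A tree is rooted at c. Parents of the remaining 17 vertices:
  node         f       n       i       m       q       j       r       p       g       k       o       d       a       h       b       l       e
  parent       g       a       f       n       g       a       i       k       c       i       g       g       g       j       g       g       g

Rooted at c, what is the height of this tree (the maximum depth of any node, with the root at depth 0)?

p sits deepest: c–g–f–i–k–p — 5 edges from the root.

5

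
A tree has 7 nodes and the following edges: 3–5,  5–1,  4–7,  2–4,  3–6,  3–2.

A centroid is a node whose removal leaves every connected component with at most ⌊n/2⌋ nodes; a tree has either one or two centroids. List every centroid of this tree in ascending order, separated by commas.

3

Delete 3: the remaining components have sizes 3, 2, 1. Max 3 ≤ 3, so 3 is a centroid.
Every other node leaves some component of size > 3, so the centroid is unique.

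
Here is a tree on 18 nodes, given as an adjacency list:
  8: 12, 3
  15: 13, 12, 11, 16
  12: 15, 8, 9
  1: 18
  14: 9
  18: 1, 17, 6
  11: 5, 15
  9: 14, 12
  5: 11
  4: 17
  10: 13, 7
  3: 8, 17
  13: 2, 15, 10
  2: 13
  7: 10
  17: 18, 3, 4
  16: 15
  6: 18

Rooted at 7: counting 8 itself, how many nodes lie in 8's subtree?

7

Descendants of 8 (including itself): 8, 3, 17, 18, 4, 1, 6. That's 7.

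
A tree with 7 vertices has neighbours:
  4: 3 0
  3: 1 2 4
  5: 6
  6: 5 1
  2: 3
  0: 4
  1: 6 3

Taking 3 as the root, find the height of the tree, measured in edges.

5 sits deepest: 3 – 1 – 6 – 5 — 3 edges from the root.

3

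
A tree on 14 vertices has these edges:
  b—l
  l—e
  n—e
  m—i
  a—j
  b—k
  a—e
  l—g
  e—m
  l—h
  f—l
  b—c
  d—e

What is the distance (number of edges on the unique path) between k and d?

4

The path is k - b - l - e - d, which has 4 edges.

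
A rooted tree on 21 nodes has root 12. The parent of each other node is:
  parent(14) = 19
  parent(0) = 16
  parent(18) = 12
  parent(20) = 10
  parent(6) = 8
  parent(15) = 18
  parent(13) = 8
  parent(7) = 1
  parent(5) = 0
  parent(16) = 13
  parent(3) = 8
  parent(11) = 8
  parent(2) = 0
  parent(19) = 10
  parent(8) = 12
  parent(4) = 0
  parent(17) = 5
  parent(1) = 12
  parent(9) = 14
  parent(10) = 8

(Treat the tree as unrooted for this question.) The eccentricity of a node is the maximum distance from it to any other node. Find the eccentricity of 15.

8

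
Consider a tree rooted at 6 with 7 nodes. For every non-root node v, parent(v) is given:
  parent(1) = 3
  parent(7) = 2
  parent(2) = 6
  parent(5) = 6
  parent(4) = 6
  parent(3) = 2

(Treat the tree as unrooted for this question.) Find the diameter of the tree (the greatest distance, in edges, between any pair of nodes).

Starting from 4, a farthest node is 1 at distance 4.
One longest path: 4-6-2-3-1.
So the diameter is 4.

4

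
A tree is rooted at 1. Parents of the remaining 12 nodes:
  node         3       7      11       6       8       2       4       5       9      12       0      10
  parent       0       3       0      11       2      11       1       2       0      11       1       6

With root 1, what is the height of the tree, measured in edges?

A deepest node is 8, reached by 1 – 0 – 11 – 2 – 8.
That path has 4 edges, so the height is 4.

4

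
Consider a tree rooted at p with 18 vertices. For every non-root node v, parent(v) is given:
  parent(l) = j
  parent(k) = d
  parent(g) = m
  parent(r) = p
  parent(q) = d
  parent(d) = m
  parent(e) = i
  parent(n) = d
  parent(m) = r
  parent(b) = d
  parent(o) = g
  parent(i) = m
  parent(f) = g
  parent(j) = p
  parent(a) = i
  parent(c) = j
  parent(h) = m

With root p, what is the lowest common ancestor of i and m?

m

Path i→root: i m r p; path m→root: m r p.
First common node: m.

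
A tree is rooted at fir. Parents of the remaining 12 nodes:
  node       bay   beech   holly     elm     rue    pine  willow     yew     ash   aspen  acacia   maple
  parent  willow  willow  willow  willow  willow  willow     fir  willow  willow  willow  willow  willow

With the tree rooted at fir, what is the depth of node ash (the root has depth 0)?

2

fir – willow – ash — 2 edges.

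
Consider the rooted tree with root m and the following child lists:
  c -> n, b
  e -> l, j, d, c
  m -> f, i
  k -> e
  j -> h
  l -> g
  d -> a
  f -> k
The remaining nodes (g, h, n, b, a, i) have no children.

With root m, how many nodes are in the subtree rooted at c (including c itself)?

3

The subtree rooted at c contains: c, n, b — 3 nodes.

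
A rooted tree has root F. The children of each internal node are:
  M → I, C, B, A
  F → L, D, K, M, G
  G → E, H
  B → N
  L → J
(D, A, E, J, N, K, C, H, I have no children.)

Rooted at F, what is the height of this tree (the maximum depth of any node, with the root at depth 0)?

The longest root-to-leaf path is F-M-B-N (3 edges).

3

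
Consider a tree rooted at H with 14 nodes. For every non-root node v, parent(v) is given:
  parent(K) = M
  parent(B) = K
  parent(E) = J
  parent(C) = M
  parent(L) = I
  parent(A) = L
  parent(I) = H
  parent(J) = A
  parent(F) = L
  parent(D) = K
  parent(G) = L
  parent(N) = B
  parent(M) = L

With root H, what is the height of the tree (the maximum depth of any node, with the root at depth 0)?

The longest root-to-leaf path is H → I → L → M → K → B → N (6 edges).

6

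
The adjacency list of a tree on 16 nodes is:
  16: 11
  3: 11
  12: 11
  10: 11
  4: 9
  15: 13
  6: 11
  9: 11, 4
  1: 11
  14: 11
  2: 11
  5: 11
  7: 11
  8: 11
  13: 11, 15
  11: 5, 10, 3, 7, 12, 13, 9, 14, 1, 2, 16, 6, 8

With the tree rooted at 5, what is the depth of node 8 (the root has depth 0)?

2

5–11–8 — 2 edges.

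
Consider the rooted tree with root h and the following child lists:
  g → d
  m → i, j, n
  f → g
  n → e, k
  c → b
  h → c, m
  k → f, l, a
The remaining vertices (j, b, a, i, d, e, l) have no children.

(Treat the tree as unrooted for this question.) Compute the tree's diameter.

8

Starting from b, a farthest node is d at distance 8.
One longest path: b – c – h – m – n – k – f – g – d.
So the diameter is 8.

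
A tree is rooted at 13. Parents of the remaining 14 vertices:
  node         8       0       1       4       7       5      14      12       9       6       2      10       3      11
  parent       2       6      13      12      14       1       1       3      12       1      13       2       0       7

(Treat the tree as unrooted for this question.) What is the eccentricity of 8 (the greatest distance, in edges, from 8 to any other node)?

The node farthest from 8 is 4 (9 also at distance 8), via 8 – 2 – 13 – 1 – 6 – 0 – 3 – 12 – 4 — 8 edges.

8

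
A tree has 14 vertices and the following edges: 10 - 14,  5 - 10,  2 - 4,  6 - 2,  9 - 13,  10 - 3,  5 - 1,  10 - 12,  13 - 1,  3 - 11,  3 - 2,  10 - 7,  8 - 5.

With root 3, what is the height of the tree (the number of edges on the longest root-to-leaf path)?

A deepest node is 9, reached by 3 – 10 – 5 – 1 – 13 – 9.
That path has 5 edges, so the height is 5.

5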